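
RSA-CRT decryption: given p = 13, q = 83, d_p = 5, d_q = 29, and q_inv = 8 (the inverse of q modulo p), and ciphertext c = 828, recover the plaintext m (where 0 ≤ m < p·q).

146

m₁ = c^(d_p) mod p: c ≡ 9 (mod 13), and 9^5 mod 13 = 3.
m₂ = c^(d_q) mod q: c ≡ 81 (mod 83), and 81^29 mod 83 = 63.
h = q_inv·(m₁ − m₂) mod p = 8·(3 − 63) mod 13 = 1.
m = m₂ + h·q = 63 + 1·83 = 146.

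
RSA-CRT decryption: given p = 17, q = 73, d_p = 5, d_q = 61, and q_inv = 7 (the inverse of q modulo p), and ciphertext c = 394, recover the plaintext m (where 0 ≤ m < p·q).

m₁ = c^(d_p) mod p: c ≡ 3 (mod 17), and 3^5 mod 17 = 5.
m₂ = c^(d_q) mod q: c ≡ 29 (mod 73), and 29^61 mod 73 = 42.
h = q_inv·(m₁ − m₂) mod p = 7·(5 − 42) mod 17 = 13.
m = m₂ + h·q = 42 + 13·73 = 991.

991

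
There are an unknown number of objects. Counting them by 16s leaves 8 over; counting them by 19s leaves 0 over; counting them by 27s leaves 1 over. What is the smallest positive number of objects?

5320

The moduli are pairwise coprime; M = 16·19·27 = 8208.
M/16 = 513; 513 ≡ 1 (mod 16), inverse 1.
M/19 = 432; 432 ≡ 14 (mod 19); 14·15 ≡ 1, so inverse 15.
M/27 = 304; 304 ≡ 7 (mod 27); 7·4 ≡ 1, so inverse 4.
N ≡ 8·513·1 + 0·432·15 + 1·304·4 = 5320.
5320 mod 8208 = 5320.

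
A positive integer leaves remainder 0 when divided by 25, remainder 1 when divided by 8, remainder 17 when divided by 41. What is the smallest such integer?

3625

From k ≡ 0 (mod 25) write k = 0 + 25t. Substituting into k ≡ 1 (mod 8) gives 25t ≡ 1 (mod 8), and since 1⁻¹ ≡ 1 (mod 8), t ≡ 1. Hence k ≡ 0 + 25·1 = 25 (mod 200).
From k ≡ 25 (mod 200) write k = 25 + 200t. Substituting into k ≡ 17 (mod 41) gives 200t ≡ 33 (mod 41), and since 36⁻¹ ≡ 8 (mod 41), t ≡ 18. Hence k ≡ 25 + 200·18 = 3625 (mod 8200).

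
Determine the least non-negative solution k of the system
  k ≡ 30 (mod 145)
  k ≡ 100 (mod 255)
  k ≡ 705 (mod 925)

1228180

gcd(145, 255) = 5 and 5 | (100 − 30), so the pair is consistent; merging gives k ≡ 610 (mod 7395), where 7395 = lcm(145, 255).
gcd(7395, 925) = 5 and 5 | (705 − 610), so the pair is consistent; merging gives k ≡ 1228180 (mod 1368075), where 1368075 = lcm(7395, 925).
The solution is unique modulo lcm(145, 255, 925) = 1368075.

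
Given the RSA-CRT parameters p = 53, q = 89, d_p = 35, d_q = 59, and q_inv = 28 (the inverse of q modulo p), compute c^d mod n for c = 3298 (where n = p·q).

2424

m₁ = c^(d_p) mod p: c ≡ 12 (mod 53), and 12^35 mod 53 = 39.
m₂ = c^(d_q) mod q: c ≡ 5 (mod 89), and 5^59 mod 89 = 21.
h = q_inv·(m₁ − m₂) mod p = 28·(39 − 21) mod 53 = 27.
m = m₂ + h·q = 21 + 27·89 = 2424.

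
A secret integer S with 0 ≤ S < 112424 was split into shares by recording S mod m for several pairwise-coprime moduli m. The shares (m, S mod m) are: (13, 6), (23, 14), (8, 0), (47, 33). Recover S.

The moduli are pairwise coprime; N = 13·23·8·47 = 112424.
N/13 = 8648; 8648 ≡ 3 (mod 13); 3·9 ≡ 1, so inverse 9.
N/23 = 4888; 4888 ≡ 12 (mod 23); 12·2 ≡ 1, so inverse 2.
N/8 = 14053; 14053 ≡ 5 (mod 8); 5·5 ≡ 1, so inverse 5.
N/47 = 2392; 2392 ≡ 42 (mod 47); 42·28 ≡ 1, so inverse 28.
S ≡ 6·8648·9 + 14·4888·2 + 0·14053·5 + 33·2392·28 = 2814064.
2814064 mod 112424 = 3464.

3464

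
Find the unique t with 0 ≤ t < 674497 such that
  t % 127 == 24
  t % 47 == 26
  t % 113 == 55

The moduli are pairwise coprime; N = 127·47·113 = 674497.
N/127 = 5311; 5311 ≡ 104 (mod 127); 104·11 ≡ 1, so inverse 11.
N/47 = 14351; 14351 ≡ 16 (mod 47); 16·3 ≡ 1, so inverse 3.
N/113 = 5969; 5969 ≡ 93 (mod 113); 93·96 ≡ 1, so inverse 96.
t ≡ 24·5311·11 + 26·14351·3 + 55·5969·96 = 34037802.
34037802 mod 674497 = 312952.

312952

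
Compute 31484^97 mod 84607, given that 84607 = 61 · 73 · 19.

50902

Mod 61: 31484 ≡ 8; by Fermat, exponent reduces to 97 mod 60 = 37; 8^37 ≡ 28 (mod 61).
Mod 73: 31484 ≡ 21; by Fermat, exponent reduces to 97 mod 72 = 25; 21^25 ≡ 21 (mod 73).
Mod 19: 31484 ≡ 1; by Fermat, exponent reduces to 97 mod 18 = 7; 1^7 ≡ 1 (mod 19).
Combine by CRT: x ≡ 28 (mod 61), x ≡ 21 (mod 73), x ≡ 1 (mod 19) ⇒ x ≡ 50902 (mod 84607).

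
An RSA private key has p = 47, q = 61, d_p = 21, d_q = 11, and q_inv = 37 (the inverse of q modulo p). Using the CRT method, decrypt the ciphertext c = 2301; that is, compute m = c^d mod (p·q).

2385

m₁ = c^(d_p) mod p: c ≡ 45 (mod 47), and 45^21 mod 47 = 35.
m₂ = c^(d_q) mod q: c ≡ 44 (mod 61), and 44^11 mod 61 = 6.
h = q_inv·(m₁ − m₂) mod p = 37·(35 − 6) mod 47 = 39.
m = m₂ + h·q = 6 + 39·61 = 2385.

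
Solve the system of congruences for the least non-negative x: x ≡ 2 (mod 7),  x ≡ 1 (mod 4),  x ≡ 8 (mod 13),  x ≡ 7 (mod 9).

The moduli are pairwise coprime; N = 7·4·13·9 = 3276.
N/7 = 468; 468 ≡ 6 (mod 7); 6·6 ≡ 1, so inverse 6.
N/4 = 819; 819 ≡ 3 (mod 4); 3·3 ≡ 1, so inverse 3.
N/13 = 252; 252 ≡ 5 (mod 13); 5·8 ≡ 1, so inverse 8.
N/9 = 364; 364 ≡ 4 (mod 9); 4·7 ≡ 1, so inverse 7.
x ≡ 2·468·6 + 1·819·3 + 8·252·8 + 7·364·7 = 42037.
42037 mod 3276 = 2725.

2725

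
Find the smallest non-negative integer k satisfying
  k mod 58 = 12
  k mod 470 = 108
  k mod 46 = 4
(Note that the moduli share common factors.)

Combine the congruences pairwise.
gcd(58, 470) = 2 and 2 | (108 − 12), so the pair is consistent; merging gives k ≡ 6218 (mod 13630), where 13630 = lcm(58, 470).
gcd(13630, 46) = 2 and 2 | (4 − 6218), so the pair is consistent; merging gives k ≡ 47108 (mod 313490), where 313490 = lcm(13630, 46).
The solution is unique modulo lcm(58, 470, 46) = 313490.

47108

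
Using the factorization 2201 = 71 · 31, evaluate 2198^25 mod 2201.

Mod 71: 2198 ≡ 68; 68^25 ≡ 34 (mod 71).
Mod 31: 2198 ≡ 28; 28^25 ≡ 25 (mod 31).
Combine by CRT: x ≡ 34 (mod 71), x ≡ 25 (mod 31) ⇒ x ≡ 2164 (mod 2201).

2164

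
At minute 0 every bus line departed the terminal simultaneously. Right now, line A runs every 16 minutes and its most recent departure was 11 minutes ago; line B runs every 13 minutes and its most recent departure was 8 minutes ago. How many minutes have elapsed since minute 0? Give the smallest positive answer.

203

From t ≡ 11 (mod 16) write t = 11 + 16s. Substituting into t ≡ 8 (mod 13) gives 16s ≡ 10 (mod 13), and since 3⁻¹ ≡ 9 (mod 13), s ≡ 12. Hence t ≡ 11 + 16·12 = 203 (mod 208).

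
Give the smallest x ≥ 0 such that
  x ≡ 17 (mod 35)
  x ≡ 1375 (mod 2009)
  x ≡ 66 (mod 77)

Combine the congruences pairwise.
gcd(35, 2009) = 7 and 7 | (1375 − 17), so the pair is consistent; merging gives x ≡ 7402 (mod 10045), where 10045 = lcm(35, 2009).
gcd(10045, 77) = 7 and 7 | (66 − 7402), so the pair is consistent; merging gives x ≡ 67672 (mod 110495), where 110495 = lcm(10045, 77).
The solution is unique modulo lcm(35, 2009, 77) = 110495.

67672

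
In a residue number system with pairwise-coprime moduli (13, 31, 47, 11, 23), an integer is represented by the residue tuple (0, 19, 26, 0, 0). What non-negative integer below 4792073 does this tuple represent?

The moduli are pairwise coprime; N = 13·31·47·11·23 = 4792073.
N/13 = 368621; 368621 ≡ 6 (mod 13); 6·11 ≡ 1, so inverse 11.
N/31 = 154583; 154583 ≡ 17 (mod 31); 17·11 ≡ 1, so inverse 11.
N/47 = 101959; 101959 ≡ 16 (mod 47); 16·3 ≡ 1, so inverse 3.
N/11 = 435643; 435643 ≡ 10 (mod 11); 10·10 ≡ 1, so inverse 10.
N/23 = 208351; 208351 ≡ 17 (mod 23); 17·19 ≡ 1, so inverse 19.
x ≡ 0·368621·11 + 19·154583·11 + 26·101959·3 + 0·435643·10 + 0·208351·19 = 40260649.
40260649 mod 4792073 = 1924065.

1924065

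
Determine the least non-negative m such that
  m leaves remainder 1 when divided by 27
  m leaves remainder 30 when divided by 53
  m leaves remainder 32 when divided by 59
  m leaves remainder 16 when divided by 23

755704

From m ≡ 1 (mod 27) write m = 1 + 27t. Substituting into m ≡ 30 (mod 53) gives 27t ≡ 29 (mod 53), and since 27⁻¹ ≡ 2 (mod 53), t ≡ 5. Hence m ≡ 1 + 27·5 = 136 (mod 1431).
From m ≡ 136 (mod 1431) write m = 136 + 1431t. Substituting into m ≡ 32 (mod 59) gives 1431t ≡ 14 (mod 59), and since 15⁻¹ ≡ 4 (mod 59), t ≡ 56. Hence m ≡ 136 + 1431·56 = 80272 (mod 84429).
From m ≡ 80272 (mod 84429) write m = 80272 + 84429t. Substituting into m ≡ 16 (mod 23) gives 84429t ≡ 14 (mod 23), and since 19⁻¹ ≡ 17 (mod 23), t ≡ 8. Hence m ≡ 80272 + 84429·8 = 755704 (mod 1941867).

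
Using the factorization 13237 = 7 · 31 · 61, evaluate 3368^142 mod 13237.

Mod 7: 3368 ≡ 1; by Fermat, exponent reduces to 142 mod 6 = 4; 1^4 ≡ 1 (mod 7).
Mod 31: 3368 ≡ 20; by Fermat, exponent reduces to 142 mod 30 = 22; 20^22 ≡ 18 (mod 31).
Mod 61: 3368 ≡ 13; by Fermat, exponent reduces to 142 mod 60 = 22; 13^22 ≡ 13 (mod 61).
Combine by CRT: x ≡ 1 (mod 7), x ≡ 18 (mod 31), x ≡ 13 (mod 61) ⇒ x ≡ 11054 (mod 13237).

11054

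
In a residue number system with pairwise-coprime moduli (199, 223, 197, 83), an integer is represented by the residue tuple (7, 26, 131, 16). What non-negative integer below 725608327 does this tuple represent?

14047019

The moduli are pairwise coprime; N = 199·223·197·83 = 725608327.
N/199 = 3646273; 3646273 ≡ 195 (mod 199); 195·149 ≡ 1, so inverse 149.
N/223 = 3253849; 3253849 ≡ 56 (mod 223); 56·4 ≡ 1, so inverse 4.
N/197 = 3683291; 3683291 ≡ 179 (mod 197); 179·186 ≡ 1, so inverse 186.
N/83 = 8742269; 8742269 ≡ 45 (mod 83); 45·24 ≡ 1, so inverse 24.
x ≡ 7·3646273·149 + 26·3253849·4 + 131·3683291·186 + 16·8742269·24 = 97245562837.
97245562837 mod 725608327 = 14047019.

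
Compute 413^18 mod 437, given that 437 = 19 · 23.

1

Mod 19: 413 ≡ 14; since 18 | 18, by Fermat 14^18 ≡ 1 (mod 19).
Mod 23: 413 ≡ 22; 22^18 ≡ 1 (mod 23).
Combine by CRT: x ≡ 1 (mod 19), x ≡ 1 (mod 23) ⇒ x ≡ 1 (mod 437).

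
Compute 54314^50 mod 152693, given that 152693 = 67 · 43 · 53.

Mod 67: 54314 ≡ 44; 44^50 ≡ 36 (mod 67).
Mod 43: 54314 ≡ 5; by Fermat, exponent reduces to 50 mod 42 = 8; 5^8 ≡ 13 (mod 43).
Mod 53: 54314 ≡ 42; 42^50 ≡ 46 (mod 53).
Combine by CRT: x ≡ 36 (mod 67), x ≡ 13 (mod 43), x ≡ 46 (mod 53) ⇒ x ≡ 9215 (mod 152693).

9215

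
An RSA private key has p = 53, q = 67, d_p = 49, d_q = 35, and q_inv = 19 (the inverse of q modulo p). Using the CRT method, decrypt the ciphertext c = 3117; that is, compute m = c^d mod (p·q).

m₁ = c^(d_p) mod p: c ≡ 43 (mod 53), and 43^49 mod 53 = 38.
m₂ = c^(d_q) mod q: c ≡ 35 (mod 67), and 35^35 mod 67 = 19.
h = q_inv·(m₁ − m₂) mod p = 19·(38 − 19) mod 53 = 43.
m = m₂ + h·q = 19 + 43·67 = 2900.

2900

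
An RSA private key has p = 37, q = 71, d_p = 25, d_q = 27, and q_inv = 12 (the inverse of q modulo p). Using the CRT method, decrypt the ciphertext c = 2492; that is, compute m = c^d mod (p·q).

2151

m₁ = c^(d_p) mod p: c ≡ 13 (mod 37), and 13^25 mod 37 = 5.
m₂ = c^(d_q) mod q: c ≡ 7 (mod 71), and 7^27 mod 71 = 21.
h = q_inv·(m₁ − m₂) mod p = 12·(5 − 21) mod 37 = 30.
m = m₂ + h·q = 21 + 30·71 = 2151.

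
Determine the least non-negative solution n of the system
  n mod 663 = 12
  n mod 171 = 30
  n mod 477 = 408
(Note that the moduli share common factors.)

gcd(663, 171) = 3 and 3 | (30 − 12), so the pair is consistent; merging gives n ≡ 31836 (mod 37791), where 37791 = lcm(663, 171).
gcd(37791, 477) = 9 and 9 | (408 − 31836), so the pair is consistent; merging gives n ≡ 1052193 (mod 2002923), where 2002923 = lcm(37791, 477).
The solution is unique modulo lcm(663, 171, 477) = 2002923.

1052193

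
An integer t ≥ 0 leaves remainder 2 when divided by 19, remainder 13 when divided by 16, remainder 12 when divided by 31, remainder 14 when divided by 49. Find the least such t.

160685

From t ≡ 2 (mod 19) write t = 2 + 19s. Substituting into t ≡ 13 (mod 16) gives 19s ≡ 11 (mod 16), and since 3⁻¹ ≡ 11 (mod 16), s ≡ 9. Hence t ≡ 2 + 19·9 = 173 (mod 304).
From t ≡ 173 (mod 304) write t = 173 + 304s. Substituting into t ≡ 12 (mod 31) gives 304s ≡ 25 (mod 31), and since 25⁻¹ ≡ 5 (mod 31), s ≡ 1. Hence t ≡ 173 + 304·1 = 477 (mod 9424).
From t ≡ 477 (mod 9424) write t = 477 + 9424s. Substituting into t ≡ 14 (mod 49) gives 9424s ≡ 27 (mod 49), and since 16⁻¹ ≡ 46 (mod 49), s ≡ 17. Hence t ≡ 477 + 9424·17 = 160685 (mod 461776).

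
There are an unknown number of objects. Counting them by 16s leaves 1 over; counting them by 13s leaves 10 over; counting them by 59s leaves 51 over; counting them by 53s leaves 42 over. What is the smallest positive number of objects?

642561

The moduli are pairwise coprime; M = 16·13·59·53 = 650416.
M/16 = 40651; 40651 ≡ 11 (mod 16); 11·3 ≡ 1, so inverse 3.
M/13 = 50032; 50032 ≡ 8 (mod 13); 8·5 ≡ 1, so inverse 5.
M/59 = 11024; 11024 ≡ 50 (mod 59); 50·13 ≡ 1, so inverse 13.
M/53 = 12272; 12272 ≡ 29 (mod 53); 29·11 ≡ 1, so inverse 11.
N ≡ 1·40651·3 + 10·50032·5 + 51·11024·13 + 42·12272·11 = 15602129.
15602129 mod 650416 = 642561.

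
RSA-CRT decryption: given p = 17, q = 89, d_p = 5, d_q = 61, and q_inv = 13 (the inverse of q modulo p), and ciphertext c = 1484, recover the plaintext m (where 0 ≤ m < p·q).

m₁ = c^(d_p) mod p: c ≡ 5 (mod 17), and 5^5 mod 17 = 14.
m₂ = c^(d_q) mod q: c ≡ 60 (mod 89), and 60^61 mod 89 = 19.
h = q_inv·(m₁ − m₂) mod p = 13·(14 − 19) mod 17 = 3.
m = m₂ + h·q = 19 + 3·89 = 286.

286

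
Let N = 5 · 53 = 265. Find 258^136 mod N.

201

Mod 5: 258 ≡ 3; since 4 | 136, by Fermat 3^136 ≡ 1 (mod 5).
Mod 53: 258 ≡ 46; by Fermat, exponent reduces to 136 mod 52 = 32; 46^32 ≡ 42 (mod 53).
Combine by CRT: x ≡ 1 (mod 5), x ≡ 42 (mod 53) ⇒ x ≡ 201 (mod 265).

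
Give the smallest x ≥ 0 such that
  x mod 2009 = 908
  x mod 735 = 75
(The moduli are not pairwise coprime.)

16980

gcd(2009, 735) = 49 and 49 | (75 − 908), so the pair is consistent; merging gives x ≡ 16980 (mod 30135), where 30135 = lcm(2009, 735).
The solution is unique modulo lcm(2009, 735) = 30135.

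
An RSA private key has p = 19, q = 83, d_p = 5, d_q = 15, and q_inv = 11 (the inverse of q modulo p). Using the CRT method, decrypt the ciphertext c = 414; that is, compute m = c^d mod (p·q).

1161

m₁ = c^(d_p) mod p: c ≡ 15 (mod 19), and 15^5 mod 19 = 2.
m₂ = c^(d_q) mod q: c ≡ 82 (mod 83), and 82^15 mod 83 = 82.
h = q_inv·(m₁ − m₂) mod p = 11·(2 − 82) mod 19 = 13.
m = m₂ + h·q = 82 + 13·83 = 1161.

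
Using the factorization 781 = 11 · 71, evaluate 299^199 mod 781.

490

Mod 11: 299 ≡ 2; by Fermat, exponent reduces to 199 mod 10 = 9; 2^9 ≡ 6 (mod 11).
Mod 71: 299 ≡ 15; by Fermat, exponent reduces to 199 mod 70 = 59; 15^59 ≡ 64 (mod 71).
Combine by CRT: x ≡ 6 (mod 11), x ≡ 64 (mod 71) ⇒ x ≡ 490 (mod 781).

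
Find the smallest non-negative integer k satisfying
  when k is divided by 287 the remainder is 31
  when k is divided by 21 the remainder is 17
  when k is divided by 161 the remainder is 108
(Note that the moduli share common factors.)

gcd(287, 21) = 7 and 7 | (17 − 31), so the pair is consistent; merging gives k ≡ 605 (mod 861), where 861 = lcm(287, 21).
gcd(861, 161) = 7 and 7 | (108 − 605), so the pair is consistent; merging gives k ≡ 15242 (mod 19803), where 19803 = lcm(861, 161).
The solution is unique modulo lcm(287, 21, 161) = 19803.

15242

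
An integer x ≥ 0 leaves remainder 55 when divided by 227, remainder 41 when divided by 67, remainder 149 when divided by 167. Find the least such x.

908963

From x ≡ 55 (mod 227) write x = 55 + 227t. Substituting into x ≡ 41 (mod 67) gives 227t ≡ 53 (mod 67), and since 26⁻¹ ≡ 49 (mod 67), t ≡ 51. Hence x ≡ 55 + 227·51 = 11632 (mod 15209).
From x ≡ 11632 (mod 15209) write x = 11632 + 15209t. Substituting into x ≡ 149 (mod 167) gives 15209t ≡ 40 (mod 167), and since 12⁻¹ ≡ 14 (mod 167), t ≡ 59. Hence x ≡ 11632 + 15209·59 = 908963 (mod 2539903).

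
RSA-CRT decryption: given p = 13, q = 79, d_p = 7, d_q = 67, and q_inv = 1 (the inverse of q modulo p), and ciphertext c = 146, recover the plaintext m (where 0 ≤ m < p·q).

m₁ = c^(d_p) mod p: c ≡ 3 (mod 13), and 3^7 mod 13 = 3.
m₂ = c^(d_q) mod q: c ≡ 67 (mod 79), and 67^67 mod 79 = 65.
h = q_inv·(m₁ − m₂) mod p = 1·(3 − 65) mod 13 = 3.
m = m₂ + h·q = 65 + 3·79 = 302.

302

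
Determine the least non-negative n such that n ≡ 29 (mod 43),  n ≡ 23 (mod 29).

From n ≡ 29 (mod 43) write n = 29 + 43t. Substituting into n ≡ 23 (mod 29) gives 43t ≡ 23 (mod 29), and since 14⁻¹ ≡ 27 (mod 29), t ≡ 12. Hence n ≡ 29 + 43·12 = 545 (mod 1247).

545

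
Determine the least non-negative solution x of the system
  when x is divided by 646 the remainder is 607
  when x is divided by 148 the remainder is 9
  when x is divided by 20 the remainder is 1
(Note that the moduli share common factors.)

gcd(646, 148) = 2 and 2 | (9 − 607), so the pair is consistent; merging gives x ≡ 27093 (mod 47804), where 47804 = lcm(646, 148).
gcd(47804, 20) = 4 and 4 | (1 − 27093), so the pair is consistent; merging gives x ≡ 122701 (mod 239020), where 239020 = lcm(47804, 20).
The solution is unique modulo lcm(646, 148, 20) = 239020.

122701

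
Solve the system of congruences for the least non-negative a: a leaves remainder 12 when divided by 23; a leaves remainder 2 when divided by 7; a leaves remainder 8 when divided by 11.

The moduli are pairwise coprime; N = 23·7·11 = 1771.
N/23 = 77; 77 ≡ 8 (mod 23); 8·3 ≡ 1, so inverse 3.
N/7 = 253; 253 ≡ 1 (mod 7), inverse 1.
N/11 = 161; 161 ≡ 7 (mod 11); 7·8 ≡ 1, so inverse 8.
a ≡ 12·77·3 + 2·253·1 + 8·161·8 = 13582.
13582 mod 1771 = 1185.

1185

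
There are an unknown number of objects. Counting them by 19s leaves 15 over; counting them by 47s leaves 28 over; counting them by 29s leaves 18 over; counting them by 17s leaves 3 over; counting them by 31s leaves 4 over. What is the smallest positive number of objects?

The moduli are pairwise coprime; M = 19·47·29·17·31 = 13647719.
M/19 = 718301; 718301 ≡ 6 (mod 19); 6·16 ≡ 1, so inverse 16.
M/47 = 290377; 290377 ≡ 11 (mod 47); 11·30 ≡ 1, so inverse 30.
M/29 = 470611; 470611 ≡ 28 (mod 29); 28·28 ≡ 1, so inverse 28.
M/17 = 802807; 802807 ≡ 16 (mod 17); 16·16 ≡ 1, so inverse 16.
M/31 = 440249; 440249 ≡ 18 (mod 31); 18·19 ≡ 1, so inverse 19.
N ≡ 15·718301·16 + 28·290377·30 + 18·470611·28 + 3·802807·16 + 4·440249·19 = 725490524.
725490524 mod 13647719 = 2161417.

2161417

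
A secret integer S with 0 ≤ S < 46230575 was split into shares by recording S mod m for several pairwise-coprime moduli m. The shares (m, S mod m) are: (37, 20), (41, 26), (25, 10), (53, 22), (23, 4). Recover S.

38738835

The moduli are pairwise coprime; N = 37·41·25·53·23 = 46230575.
N/37 = 1249475; 1249475 ≡ 22 (mod 37); 22·32 ≡ 1, so inverse 32.
N/41 = 1127575; 1127575 ≡ 34 (mod 41); 34·35 ≡ 1, so inverse 35.
N/25 = 1849223; 1849223 ≡ 23 (mod 25); 23·12 ≡ 1, so inverse 12.
N/53 = 872275; 872275 ≡ 1 (mod 53), inverse 1.
N/23 = 2010025; 2010025 ≡ 9 (mod 23); 9·18 ≡ 1, so inverse 18.
S ≡ 20·1249475·32 + 26·1127575·35 + 10·1849223·12 + 22·872275·1 + 4·2010025·18 = 2211575860.
2211575860 mod 46230575 = 38738835.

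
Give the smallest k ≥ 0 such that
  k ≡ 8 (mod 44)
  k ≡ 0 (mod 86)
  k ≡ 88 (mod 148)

9116

gcd(44, 86) = 2 and 2 | (0 − 8), so the pair is consistent; merging gives k ≡ 1548 (mod 1892), where 1892 = lcm(44, 86).
gcd(1892, 148) = 4 and 4 | (88 − 1548), so the pair is consistent; merging gives k ≡ 9116 (mod 70004), where 70004 = lcm(1892, 148).
The solution is unique modulo lcm(44, 86, 148) = 70004.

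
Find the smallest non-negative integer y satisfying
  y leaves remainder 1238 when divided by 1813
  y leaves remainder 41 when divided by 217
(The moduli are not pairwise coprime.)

13929

gcd(1813, 217) = 7 and 7 | (41 − 1238), so the pair is consistent; merging gives y ≡ 13929 (mod 56203), where 56203 = lcm(1813, 217).
The solution is unique modulo lcm(1813, 217) = 56203.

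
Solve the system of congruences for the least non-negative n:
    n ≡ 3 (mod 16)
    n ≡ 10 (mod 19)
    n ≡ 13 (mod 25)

7363

From n ≡ 3 (mod 16) write n = 3 + 16t. Substituting into n ≡ 10 (mod 19) gives 16t ≡ 7 (mod 19), and since 16⁻¹ ≡ 6 (mod 19), t ≡ 4. Hence n ≡ 3 + 16·4 = 67 (mod 304).
From n ≡ 67 (mod 304) write n = 67 + 304t. Substituting into n ≡ 13 (mod 25) gives 304t ≡ 21 (mod 25), and since 4⁻¹ ≡ 19 (mod 25), t ≡ 24. Hence n ≡ 67 + 304·24 = 7363 (mod 7600).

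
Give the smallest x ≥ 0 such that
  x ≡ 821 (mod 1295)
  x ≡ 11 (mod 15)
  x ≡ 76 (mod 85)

24131

Combine the congruences pairwise.
gcd(1295, 15) = 5 and 5 | (11 − 821), so the pair is consistent; merging gives x ≡ 821 (mod 3885), where 3885 = lcm(1295, 15).
gcd(3885, 85) = 5 and 5 | (76 − 821), so the pair is consistent; merging gives x ≡ 24131 (mod 66045), where 66045 = lcm(3885, 85).
The solution is unique modulo lcm(1295, 15, 85) = 66045.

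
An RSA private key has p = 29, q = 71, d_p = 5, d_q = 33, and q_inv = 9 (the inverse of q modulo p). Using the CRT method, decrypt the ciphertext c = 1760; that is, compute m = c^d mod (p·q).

m₁ = c^(d_p) mod p: c ≡ 20 (mod 29), and 20^5 mod 29 = 24.
m₂ = c^(d_q) mod q: c ≡ 56 (mod 71), and 56^33 mod 71 = 65.
h = q_inv·(m₁ − m₂) mod p = 9·(24 − 65) mod 29 = 8.
m = m₂ + h·q = 65 + 8·71 = 633.

633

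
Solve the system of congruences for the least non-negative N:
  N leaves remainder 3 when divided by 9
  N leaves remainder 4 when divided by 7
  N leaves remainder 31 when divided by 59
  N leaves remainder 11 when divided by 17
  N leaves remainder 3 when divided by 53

1876998

The moduli are pairwise coprime; M = 9·7·59·17·53 = 3349017.
M/9 = 372113; 372113 ≡ 8 (mod 9); 8·8 ≡ 1, so inverse 8.
M/7 = 478431; 478431 ≡ 2 (mod 7); 2·4 ≡ 1, so inverse 4.
M/59 = 56763; 56763 ≡ 5 (mod 59); 5·12 ≡ 1, so inverse 12.
M/17 = 197001; 197001 ≡ 5 (mod 17); 5·7 ≡ 1, so inverse 7.
M/53 = 63189; 63189 ≡ 13 (mod 53); 13·49 ≡ 1, so inverse 49.
N ≡ 3·372113·8 + 4·478431·4 + 31·56763·12 + 11·197001·7 + 3·63189·49 = 62159304.
62159304 mod 3349017 = 1876998.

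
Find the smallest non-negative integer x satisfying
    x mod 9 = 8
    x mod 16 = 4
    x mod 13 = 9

1556

The moduli are pairwise coprime; N = 9·16·13 = 1872.
N/9 = 208; 208 ≡ 1 (mod 9), inverse 1.
N/16 = 117; 117 ≡ 5 (mod 16); 5·13 ≡ 1, so inverse 13.
N/13 = 144; 144 ≡ 1 (mod 13), inverse 1.
x ≡ 8·208·1 + 4·117·13 + 9·144·1 = 9044.
9044 mod 1872 = 1556.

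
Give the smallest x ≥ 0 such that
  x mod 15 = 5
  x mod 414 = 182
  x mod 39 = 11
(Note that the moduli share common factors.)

11360

gcd(15, 414) = 3 and 3 | (182 − 5), so the pair is consistent; merging gives x ≡ 1010 (mod 2070), where 2070 = lcm(15, 414).
gcd(2070, 39) = 3 and 3 | (11 − 1010), so the pair is consistent; merging gives x ≡ 11360 (mod 26910), where 26910 = lcm(2070, 39).
The solution is unique modulo lcm(15, 414, 39) = 26910.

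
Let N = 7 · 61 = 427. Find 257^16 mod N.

135

Mod 7: 257 ≡ 5; by Fermat, exponent reduces to 16 mod 6 = 4; 5^4 ≡ 2 (mod 7).
Mod 61: 257 ≡ 13; 13^16 ≡ 13 (mod 61).
Combine by CRT: x ≡ 2 (mod 7), x ≡ 13 (mod 61) ⇒ x ≡ 135 (mod 427).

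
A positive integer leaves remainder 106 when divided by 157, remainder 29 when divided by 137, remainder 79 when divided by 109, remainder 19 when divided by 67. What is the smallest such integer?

79024643

The moduli are pairwise coprime; M = 157·137·109·67 = 157080227.
M/157 = 1000511; 1000511 ≡ 107 (mod 157); 107·135 ≡ 1, so inverse 135.
M/137 = 1146571; 1146571 ≡ 18 (mod 137); 18·99 ≡ 1, so inverse 99.
M/109 = 1441103; 1441103 ≡ 14 (mod 109); 14·39 ≡ 1, so inverse 39.
M/67 = 2344481; 2344481 ≡ 17 (mod 67); 17·4 ≡ 1, so inverse 4.
n ≡ 106·1000511·135 + 29·1146571·99 + 79·1441103·39 + 19·2344481·4 = 22227336650.
22227336650 mod 157080227 = 79024643.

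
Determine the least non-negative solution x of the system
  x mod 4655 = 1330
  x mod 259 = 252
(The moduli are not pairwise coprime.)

gcd(4655, 259) = 7 and 7 | (252 − 1330), so the pair is consistent; merging gives x ≡ 29260 (mod 172235), where 172235 = lcm(4655, 259).
The solution is unique modulo lcm(4655, 259) = 172235.

29260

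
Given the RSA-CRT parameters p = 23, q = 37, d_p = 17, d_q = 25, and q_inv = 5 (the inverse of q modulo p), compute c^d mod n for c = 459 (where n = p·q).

m₁ = c^(d_p) mod p: c ≡ 22 (mod 23), and 22^17 mod 23 = 22.
m₂ = c^(d_q) mod q: c ≡ 15 (mod 37), and 15^25 mod 37 = 2.
h = q_inv·(m₁ − m₂) mod p = 5·(22 − 2) mod 23 = 8.
m = m₂ + h·q = 2 + 8·37 = 298.

298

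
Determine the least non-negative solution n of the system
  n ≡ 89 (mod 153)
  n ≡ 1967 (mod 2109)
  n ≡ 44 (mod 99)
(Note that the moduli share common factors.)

gcd(153, 2109) = 3 and 3 | (1967 − 89), so the pair is consistent; merging gives n ≡ 92654 (mod 107559), where 107559 = lcm(153, 2109).
gcd(107559, 99) = 9 and 9 | (44 − 92654), so the pair is consistent; merging gives n ≡ 1168244 (mod 1183149), where 1183149 = lcm(107559, 99).
The solution is unique modulo lcm(153, 2109, 99) = 1183149.

1168244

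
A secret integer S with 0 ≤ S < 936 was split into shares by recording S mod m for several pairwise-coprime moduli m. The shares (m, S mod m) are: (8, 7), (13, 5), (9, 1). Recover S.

343

Combine the congruences pairwise.
From S ≡ 7 (mod 8) write S = 7 + 8t. Substituting into S ≡ 5 (mod 13) gives 8t ≡ 11 (mod 13), and since 8⁻¹ ≡ 5 (mod 13), t ≡ 3. Hence S ≡ 7 + 8·3 = 31 (mod 104).
From S ≡ 31 (mod 104) write S = 31 + 104t. Substituting into S ≡ 1 (mod 9) gives 104t ≡ 6 (mod 9), and since 5⁻¹ ≡ 2 (mod 9), t ≡ 3. Hence S ≡ 31 + 104·3 = 343 (mod 936).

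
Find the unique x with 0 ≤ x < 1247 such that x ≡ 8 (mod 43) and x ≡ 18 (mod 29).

395

Combine the congruences pairwise.
From x ≡ 8 (mod 43) write x = 8 + 43t. Substituting into x ≡ 18 (mod 29) gives 43t ≡ 10 (mod 29), and since 14⁻¹ ≡ 27 (mod 29), t ≡ 9. Hence x ≡ 8 + 43·9 = 395 (mod 1247).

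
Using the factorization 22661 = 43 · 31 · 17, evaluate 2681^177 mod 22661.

Mod 43: 2681 ≡ 15; by Fermat, exponent reduces to 177 mod 42 = 9; 15^9 ≡ 16 (mod 43).
Mod 31: 2681 ≡ 15; by Fermat, exponent reduces to 177 mod 30 = 27; 15^27 ≡ 23 (mod 31).
Mod 17: 2681 ≡ 12; by Fermat, exponent reduces to 177 mod 16 = 1; 12^1 ≡ 12 (mod 17).
Combine by CRT: x ≡ 16 (mod 43), x ≡ 23 (mod 31), x ≡ 12 (mod 17) ⇒ x ≡ 2596 (mod 22661).

2596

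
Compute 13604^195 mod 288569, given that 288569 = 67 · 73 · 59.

40741

Mod 67: 13604 ≡ 3; by Fermat, exponent reduces to 195 mod 66 = 63; 3^63 ≡ 5 (mod 67).
Mod 73: 13604 ≡ 26; by Fermat, exponent reduces to 195 mod 72 = 51; 26^51 ≡ 7 (mod 73).
Mod 59: 13604 ≡ 34; by Fermat, exponent reduces to 195 mod 58 = 21; 34^21 ≡ 31 (mod 59).
Combine by CRT: x ≡ 5 (mod 67), x ≡ 7 (mod 73), x ≡ 31 (mod 59) ⇒ x ≡ 40741 (mod 288569).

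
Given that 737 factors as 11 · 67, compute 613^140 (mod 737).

Mod 11: 613 ≡ 8; since 10 | 140, by Fermat 8^140 ≡ 1 (mod 11).
Mod 67: 613 ≡ 10; by Fermat, exponent reduces to 140 mod 66 = 8; 10^8 ≡ 21 (mod 67).
Combine by CRT: x ≡ 1 (mod 11), x ≡ 21 (mod 67) ⇒ x ≡ 155 (mod 737).

155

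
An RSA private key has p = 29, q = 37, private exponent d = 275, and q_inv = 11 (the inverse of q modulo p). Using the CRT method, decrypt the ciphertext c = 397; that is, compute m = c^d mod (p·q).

603

d_p = d mod (p−1) = 275 mod 28 = 23; d_q = d mod (q−1) = 23.
m₁ = c^(d_p) mod p: c ≡ 20 (mod 29), and 20^23 mod 29 = 23.
m₂ = c^(d_q) mod q: c ≡ 27 (mod 37), and 27^23 mod 37 = 11.
h = q_inv·(m₁ − m₂) mod p = 11·(23 − 11) mod 29 = 16.
m = m₂ + h·q = 11 + 16·37 = 603.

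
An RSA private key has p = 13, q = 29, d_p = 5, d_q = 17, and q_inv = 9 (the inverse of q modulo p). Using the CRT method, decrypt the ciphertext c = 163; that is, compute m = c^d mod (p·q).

m₁ = c^(d_p) mod p: c ≡ 7 (mod 13), and 7^5 mod 13 = 11.
m₂ = c^(d_q) mod q: c ≡ 18 (mod 29), and 18^17 mod 29 = 26.
h = q_inv·(m₁ − m₂) mod p = 9·(11 − 26) mod 13 = 8.
m = m₂ + h·q = 26 + 8·29 = 258.

258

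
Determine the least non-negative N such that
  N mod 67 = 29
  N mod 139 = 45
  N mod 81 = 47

The moduli are pairwise coprime; M = 67·139·81 = 754353.
M/67 = 11259; 11259 ≡ 3 (mod 67); 3·45 ≡ 1, so inverse 45.
M/139 = 5427; 5427 ≡ 6 (mod 139); 6·116 ≡ 1, so inverse 116.
M/81 = 9313; 9313 ≡ 79 (mod 81); 79·40 ≡ 1, so inverse 40.
N ≡ 29·11259·45 + 45·5427·116 + 47·9313·40 = 60530375.
60530375 mod 754353 = 182135.

182135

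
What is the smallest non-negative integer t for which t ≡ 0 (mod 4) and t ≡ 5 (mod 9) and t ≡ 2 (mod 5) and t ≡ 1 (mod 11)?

Combine the congruences pairwise.
From t ≡ 0 (mod 4) write t = 0 + 4s. Substituting into t ≡ 5 (mod 9) gives 4s ≡ 5 (mod 9), and since 4⁻¹ ≡ 7 (mod 9), s ≡ 8. Hence t ≡ 0 + 4·8 = 32 (mod 36).
From t ≡ 32 (mod 36) write t = 32 + 36s. Substituting into t ≡ 2 (mod 5) gives 36s ≡ 0 (mod 5), and since 1⁻¹ ≡ 1 (mod 5), s ≡ 0. Hence t ≡ 32 + 36·0 = 32 (mod 180).
From t ≡ 32 (mod 180) write t = 32 + 180s. Substituting into t ≡ 1 (mod 11) gives 180s ≡ 2 (mod 11), and since 4⁻¹ ≡ 3 (mod 11), s ≡ 6. Hence t ≡ 32 + 180·6 = 1112 (mod 1980).

1112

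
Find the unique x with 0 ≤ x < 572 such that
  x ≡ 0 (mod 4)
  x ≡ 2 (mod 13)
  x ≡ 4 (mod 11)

The moduli are pairwise coprime; N = 4·13·11 = 572.
N/4 = 143; 143 ≡ 3 (mod 4); 3·3 ≡ 1, so inverse 3.
N/13 = 44; 44 ≡ 5 (mod 13); 5·8 ≡ 1, so inverse 8.
N/11 = 52; 52 ≡ 8 (mod 11); 8·7 ≡ 1, so inverse 7.
x ≡ 0·143·3 + 2·44·8 + 4·52·7 = 2160.
2160 mod 572 = 444.

444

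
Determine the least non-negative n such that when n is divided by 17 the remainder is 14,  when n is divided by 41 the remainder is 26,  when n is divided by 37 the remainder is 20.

The moduli are pairwise coprime; M = 17·41·37 = 25789.
M/17 = 1517; 1517 ≡ 4 (mod 17); 4·13 ≡ 1, so inverse 13.
M/41 = 629; 629 ≡ 14 (mod 41); 14·3 ≡ 1, so inverse 3.
M/37 = 697; 697 ≡ 31 (mod 37); 31·6 ≡ 1, so inverse 6.
n ≡ 14·1517·13 + 26·629·3 + 20·697·6 = 408796.
408796 mod 25789 = 21961.

21961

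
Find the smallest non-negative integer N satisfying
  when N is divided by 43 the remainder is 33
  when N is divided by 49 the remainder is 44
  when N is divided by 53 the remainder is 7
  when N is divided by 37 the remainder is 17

3851199

The moduli are pairwise coprime; M = 43·49·53·37 = 4131827.
M/43 = 96089; 96089 ≡ 27 (mod 43); 27·8 ≡ 1, so inverse 8.
M/49 = 84323; 84323 ≡ 43 (mod 49); 43·8 ≡ 1, so inverse 8.
M/53 = 77959; 77959 ≡ 49 (mod 53); 49·13 ≡ 1, so inverse 13.
M/37 = 111671; 111671 ≡ 5 (mod 37); 5·15 ≡ 1, so inverse 15.
N ≡ 33·96089·8 + 44·84323·8 + 7·77959·13 + 17·111671·15 = 90619566.
90619566 mod 4131827 = 3851199.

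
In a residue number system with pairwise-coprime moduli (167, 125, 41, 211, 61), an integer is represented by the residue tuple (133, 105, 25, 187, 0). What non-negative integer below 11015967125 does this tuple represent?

7558719230

The moduli are pairwise coprime; N = 167·125·41·211·61 = 11015967125.
N/167 = 65963875; 65963875 ≡ 44 (mod 167); 44·19 ≡ 1, so inverse 19.
N/125 = 88127737; 88127737 ≡ 112 (mod 125); 112·48 ≡ 1, so inverse 48.
N/41 = 268682125; 268682125 ≡ 23 (mod 41); 23·25 ≡ 1, so inverse 25.
N/211 = 52208375; 52208375 ≡ 12 (mod 211); 12·88 ≡ 1, so inverse 88.
N/61 = 180589625; 180589625 ≡ 40 (mod 61); 40·29 ≡ 1, so inverse 29.
x ≡ 133·65963875·19 + 105·88127737·48 + 25·268682125·25 + 187·52208375·88 + 0·180589625·29 = 1637921853730.
1637921853730 mod 11015967125 = 7558719230.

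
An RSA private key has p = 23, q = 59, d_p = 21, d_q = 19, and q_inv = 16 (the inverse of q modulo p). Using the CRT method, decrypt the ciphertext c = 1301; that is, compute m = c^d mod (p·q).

407

m₁ = c^(d_p) mod p: c ≡ 13 (mod 23), and 13^21 mod 23 = 16.
m₂ = c^(d_q) mod q: c ≡ 3 (mod 59), and 3^19 mod 59 = 53.
h = q_inv·(m₁ − m₂) mod p = 16·(16 − 53) mod 23 = 6.
m = m₂ + h·q = 53 + 6·59 = 407.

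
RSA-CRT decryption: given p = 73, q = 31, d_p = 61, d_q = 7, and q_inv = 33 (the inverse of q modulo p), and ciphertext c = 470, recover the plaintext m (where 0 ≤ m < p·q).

m₁ = c^(d_p) mod p: c ≡ 32 (mod 73), and 32^61 mod 73 = 37.
m₂ = c^(d_q) mod q: c ≡ 5 (mod 31), and 5^7 mod 31 = 5.
h = q_inv·(m₁ − m₂) mod p = 33·(37 − 5) mod 73 = 34.
m = m₂ + h·q = 5 + 34·31 = 1059.

1059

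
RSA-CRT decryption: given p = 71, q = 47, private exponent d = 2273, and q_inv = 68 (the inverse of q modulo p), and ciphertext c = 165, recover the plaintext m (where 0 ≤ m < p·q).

d_p = d mod (p−1) = 2273 mod 70 = 33; d_q = d mod (q−1) = 19.
m₁ = c^(d_p) mod p: c ≡ 23 (mod 71), and 23^33 mod 71 = 51.
m₂ = c^(d_q) mod q: c ≡ 24 (mod 47), and 24^19 mod 47 = 16.
h = q_inv·(m₁ − m₂) mod p = 68·(51 − 16) mod 71 = 37.
m = m₂ + h·q = 16 + 37·47 = 1755.

1755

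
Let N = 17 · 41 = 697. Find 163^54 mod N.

247

Mod 17: 163 ≡ 10; by Fermat, exponent reduces to 54 mod 16 = 6; 10^6 ≡ 9 (mod 17).
Mod 41: 163 ≡ 40; by Fermat, exponent reduces to 54 mod 40 = 14; 40^14 ≡ 1 (mod 41).
Combine by CRT: x ≡ 9 (mod 17), x ≡ 1 (mod 41) ⇒ x ≡ 247 (mod 697).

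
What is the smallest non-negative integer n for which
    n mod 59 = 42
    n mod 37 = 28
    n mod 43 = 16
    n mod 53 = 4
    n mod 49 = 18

145638651

The moduli are pairwise coprime; M = 59·37·43·53·49 = 243777793.
M/59 = 4131827; 4131827 ≡ 57 (mod 59); 57·29 ≡ 1, so inverse 29.
M/37 = 6588589; 6588589 ≡ 36 (mod 37); 36·36 ≡ 1, so inverse 36.
M/43 = 5669251; 5669251 ≡ 2 (mod 43); 2·22 ≡ 1, so inverse 22.
M/53 = 4599581; 4599581 ≡ 29 (mod 53); 29·11 ≡ 1, so inverse 11.
M/49 = 4975057; 4975057 ≡ 38 (mod 49); 38·40 ≡ 1, so inverse 40.
n ≡ 42·4131827·29 + 28·6588589·36 + 16·5669251·22 + 4·4599581·11 + 18·4975057·40 = 17453861954.
17453861954 mod 243777793 = 145638651.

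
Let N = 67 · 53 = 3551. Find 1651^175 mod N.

1728

Mod 67: 1651 ≡ 43; by Fermat, exponent reduces to 175 mod 66 = 43; 43^43 ≡ 53 (mod 67).
Mod 53: 1651 ≡ 8; by Fermat, exponent reduces to 175 mod 52 = 19; 8^19 ≡ 32 (mod 53).
Combine by CRT: x ≡ 53 (mod 67), x ≡ 32 (mod 53) ⇒ x ≡ 1728 (mod 3551).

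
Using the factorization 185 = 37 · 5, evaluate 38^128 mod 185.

Mod 37: 38 ≡ 1; by Fermat, exponent reduces to 128 mod 36 = 20; 1^20 ≡ 1 (mod 37).
Mod 5: 38 ≡ 3; since 4 | 128, by Fermat 3^128 ≡ 1 (mod 5).
Combine by CRT: x ≡ 1 (mod 37), x ≡ 1 (mod 5) ⇒ x ≡ 1 (mod 185).

1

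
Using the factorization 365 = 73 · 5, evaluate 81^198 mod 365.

1

Mod 73: 81 ≡ 8; by Fermat, exponent reduces to 198 mod 72 = 54; 8^54 ≡ 1 (mod 73).
Mod 5: 81 ≡ 1; by Fermat, exponent reduces to 198 mod 4 = 2; 1^2 ≡ 1 (mod 5).
Combine by CRT: x ≡ 1 (mod 73), x ≡ 1 (mod 5) ⇒ x ≡ 1 (mod 365).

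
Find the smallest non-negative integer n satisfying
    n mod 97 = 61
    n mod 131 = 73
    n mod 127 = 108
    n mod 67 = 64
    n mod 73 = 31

From n ≡ 61 (mod 97) write n = 61 + 97t. Substituting into n ≡ 73 (mod 131) gives 97t ≡ 12 (mod 131), and since 97⁻¹ ≡ 104 (mod 131), t ≡ 69. Hence n ≡ 61 + 97·69 = 6754 (mod 12707).
From n ≡ 6754 (mod 12707) write n = 6754 + 12707t. Substituting into n ≡ 108 (mod 127) gives 12707t ≡ 85 (mod 127), and since 7⁻¹ ≡ 109 (mod 127), t ≡ 121. Hence n ≡ 6754 + 12707·121 = 1544301 (mod 1613789).
From n ≡ 1544301 (mod 1613789) write n = 1544301 + 1613789t. Substituting into n ≡ 64 (mod 67) gives 1613789t ≡ 46 (mod 67), and since 27⁻¹ ≡ 5 (mod 67), t ≡ 29. Hence n ≡ 1544301 + 1613789·29 = 48344182 (mod 108123863).
From n ≡ 48344182 (mod 108123863) write n = 48344182 + 108123863t. Substituting into n ≡ 31 (mod 73) gives 108123863t ≡ 26 (mod 73), and since 59⁻¹ ≡ 26 (mod 73), t ≡ 19. Hence n ≡ 48344182 + 108123863·19 = 2102697579 (mod 7893041999).

2102697579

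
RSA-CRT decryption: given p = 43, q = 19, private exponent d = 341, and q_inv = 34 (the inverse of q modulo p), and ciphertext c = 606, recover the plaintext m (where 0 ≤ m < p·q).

465

d_p = d mod (p−1) = 341 mod 42 = 5; d_q = d mod (q−1) = 17.
m₁ = c^(d_p) mod p: c ≡ 4 (mod 43), and 4^5 mod 43 = 35.
m₂ = c^(d_q) mod q: c ≡ 17 (mod 19), and 17^17 mod 19 = 9.
h = q_inv·(m₁ − m₂) mod p = 34·(35 − 9) mod 43 = 24.
m = m₂ + h·q = 9 + 24·19 = 465.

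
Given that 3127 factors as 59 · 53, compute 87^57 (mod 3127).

432

Mod 59: 87 ≡ 28; 28^57 ≡ 19 (mod 59).
Mod 53: 87 ≡ 34; by Fermat, exponent reduces to 57 mod 52 = 5; 34^5 ≡ 8 (mod 53).
Combine by CRT: x ≡ 19 (mod 59), x ≡ 8 (mod 53) ⇒ x ≡ 432 (mod 3127).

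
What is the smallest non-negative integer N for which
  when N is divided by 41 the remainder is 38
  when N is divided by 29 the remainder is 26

1186

From N ≡ 38 (mod 41) write N = 38 + 41t. Substituting into N ≡ 26 (mod 29) gives 41t ≡ 17 (mod 29), and since 12⁻¹ ≡ 17 (mod 29), t ≡ 28. Hence N ≡ 38 + 41·28 = 1186 (mod 1189).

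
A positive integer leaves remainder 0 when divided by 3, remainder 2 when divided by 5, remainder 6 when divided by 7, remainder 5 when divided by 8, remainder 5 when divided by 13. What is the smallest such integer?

8637

The moduli are pairwise coprime; N = 3·5·7·8·13 = 10920.
N/3 = 3640; 3640 ≡ 1 (mod 3), inverse 1.
N/5 = 2184; 2184 ≡ 4 (mod 5); 4·4 ≡ 1, so inverse 4.
N/7 = 1560; 1560 ≡ 6 (mod 7); 6·6 ≡ 1, so inverse 6.
N/8 = 1365; 1365 ≡ 5 (mod 8); 5·5 ≡ 1, so inverse 5.
N/13 = 840; 840 ≡ 8 (mod 13); 8·5 ≡ 1, so inverse 5.
k ≡ 0·3640·1 + 2·2184·4 + 6·1560·6 + 5·1365·5 + 5·840·5 = 128757.
128757 mod 10920 = 8637.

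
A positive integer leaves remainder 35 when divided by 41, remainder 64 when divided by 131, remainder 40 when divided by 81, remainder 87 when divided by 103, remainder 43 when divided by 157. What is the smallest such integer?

1489445698

Combine the congruences pairwise.
From x ≡ 35 (mod 41) write x = 35 + 41t. Substituting into x ≡ 64 (mod 131) gives 41t ≡ 29 (mod 131), and since 41⁻¹ ≡ 16 (mod 131), t ≡ 71. Hence x ≡ 35 + 41·71 = 2946 (mod 5371).
From x ≡ 2946 (mod 5371) write x = 2946 + 5371t. Substituting into x ≡ 40 (mod 81) gives 5371t ≡ 10 (mod 81), and since 25⁻¹ ≡ 13 (mod 81), t ≡ 49. Hence x ≡ 2946 + 5371·49 = 266125 (mod 435051).
From x ≡ 266125 (mod 435051) write x = 266125 + 435051t. Substituting into x ≡ 87 (mod 103) gives 435051t ≡ 11 (mod 103), and since 82⁻¹ ≡ 49 (mod 103), t ≡ 24. Hence x ≡ 266125 + 435051·24 = 10707349 (mod 44810253).
From x ≡ 10707349 (mod 44810253) write x = 10707349 + 44810253t. Substituting into x ≡ 43 (mod 157) gives 44810253t ≡ 94 (mod 157), and since 98⁻¹ ≡ 149 (mod 157), t ≡ 33. Hence x ≡ 10707349 + 44810253·33 = 1489445698 (mod 7035209721).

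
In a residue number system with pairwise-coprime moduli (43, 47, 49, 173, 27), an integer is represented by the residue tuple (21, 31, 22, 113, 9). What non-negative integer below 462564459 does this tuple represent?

The moduli are pairwise coprime; N = 43·47·49·173·27 = 462564459.
N/43 = 10757313; 10757313 ≡ 3 (mod 43); 3·29 ≡ 1, so inverse 29.
N/47 = 9841797; 9841797 ≡ 44 (mod 47); 44·31 ≡ 1, so inverse 31.
N/49 = 9440091; 9440091 ≡ 45 (mod 49); 45·12 ≡ 1, so inverse 12.
N/173 = 2673783; 2673783 ≡ 68 (mod 173); 68·28 ≡ 1, so inverse 28.
N/27 = 17132017; 17132017 ≡ 4 (mod 27); 4·7 ≡ 1, so inverse 7.
x ≡ 21·10757313·29 + 31·9841797·31 + 22·9440091·12 + 113·2673783·28 + 9·17132017·7 = 28040521041.
28040521041 mod 462564459 = 286653501.

286653501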